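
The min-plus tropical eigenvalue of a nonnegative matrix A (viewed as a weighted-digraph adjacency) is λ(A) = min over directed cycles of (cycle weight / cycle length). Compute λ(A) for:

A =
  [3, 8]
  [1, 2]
λ(A) = 2

Enumerate directed cycles and compute their means (weight / length). Sample:
  cycle 0 → 0: weight = 3, length = 1, mean = 3/1 ≈ 3.000
  cycle 1 → 1: weight = 2, length = 1, mean = 2/1 ≈ 2.000
  cycle 0 → 1 → 0: weight = 9, length = 2, mean = 9/2 ≈ 4.500
  cycle 1 → 0 → 1: weight = 9, length = 2, mean = 9/2 ≈ 4.500
Minimum mean = 2.000, attained e.g. along the cycle 1 → 1 with weight 2 and length 1. So λ(A) = 2/1 = 2.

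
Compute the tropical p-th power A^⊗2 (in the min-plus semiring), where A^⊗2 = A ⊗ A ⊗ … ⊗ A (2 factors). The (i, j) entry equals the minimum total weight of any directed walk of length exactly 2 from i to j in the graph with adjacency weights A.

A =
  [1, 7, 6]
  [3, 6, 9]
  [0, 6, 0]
A^⊗2 =
  [2, 8, 6]
  [4, 10, 9]
  [0, 6, 0]

Each entry (A^⊗2)_ij equals the minimum over all length-2 walks i = v_0 → v_1 → … → v_2 = j of Σ_t A[v_t][v_{t+1}]. For example, for (i, j) = (0, 2) we minimise over 3 possible intermediate vertex sequences; the minimum is 6, attained along the walk 0 → 2 → 2.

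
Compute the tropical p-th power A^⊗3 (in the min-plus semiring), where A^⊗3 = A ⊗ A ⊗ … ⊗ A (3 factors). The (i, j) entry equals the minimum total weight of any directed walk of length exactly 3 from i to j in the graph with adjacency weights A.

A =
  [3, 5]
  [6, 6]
A^⊗3 =
  [9, 11]
  [12, 14]

Each entry (A^⊗3)_ij equals the minimum over all length-3 walks i = v_0 → v_1 → … → v_3 = j of Σ_t A[v_t][v_{t+1}]. For example, for (i, j) = (0, 1) we minimise over 4 possible intermediate vertex sequences; the minimum is 11, attained along the walk 0 → 0 → 0 → 1.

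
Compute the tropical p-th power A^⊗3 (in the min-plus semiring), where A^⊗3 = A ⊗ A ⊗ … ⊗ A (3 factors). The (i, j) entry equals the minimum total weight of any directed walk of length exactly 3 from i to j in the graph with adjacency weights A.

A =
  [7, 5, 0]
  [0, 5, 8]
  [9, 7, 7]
A^⊗3 =
  [7, 10, 5]
  [5, 7, 5]
  [12, 12, 7]

Each entry (A^⊗3)_ij equals the minimum over all length-3 walks i = v_0 → v_1 → … → v_3 = j of Σ_t A[v_t][v_{t+1}]. For example, for (i, j) = (0, 2) we minimise over 9 possible intermediate vertex sequences; the minimum is 5, attained along the walk 0 → 1 → 0 → 2.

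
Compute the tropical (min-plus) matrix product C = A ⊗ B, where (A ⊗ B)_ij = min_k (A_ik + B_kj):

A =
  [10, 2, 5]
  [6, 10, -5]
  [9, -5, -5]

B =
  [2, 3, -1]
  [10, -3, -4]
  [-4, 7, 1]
A ⊗ B =
  [1, -1, -2]
  [-9, 2, -4]
  [-9, -8, -9]

Apply the min-plus product entry-by-entry:
  C[0][0] = min over k of (A[0][0] + B[0][0] = 10 + 2 = 12, A[0][1] + B[1][0] = 2 + 10 = 12, A[0][2] + B[2][0] = 5 + -4 = 1) = 1 (attained at k = 2)
  C[0][1] = min over k of (A[0][0] + B[0][1] = 10 + 3 = 13, A[0][1] + B[1][1] = 2 + -3 = -1, A[0][2] + B[2][1] = 5 + 7 = 12) = -1 (attained at k = 1)
  C[0][2] = min over k of (A[0][0] + B[0][2] = 10 + -1 = 9, A[0][1] + B[1][2] = 2 + -4 = -2, A[0][2] + B[2][2] = 5 + 1 = 6) = -2 (attained at k = 1)
  C[1][0] = min over k of (A[1][0] + B[0][0] = 6 + 2 = 8, A[1][1] + B[1][0] = 10 + 10 = 20, A[1][2] + B[2][0] = -5 + -4 = -9) = -9 (attained at k = 2)
  C[1][1] = min over k of (A[1][0] + B[0][1] = 6 + 3 = 9, A[1][1] + B[1][1] = 10 + -3 = 7, A[1][2] + B[2][1] = -5 + 7 = 2) = 2 (attained at k = 2)
  C[1][2] = min over k of (A[1][0] + B[0][2] = 6 + -1 = 5, A[1][1] + B[1][2] = 10 + -4 = 6, A[1][2] + B[2][2] = -5 + 1 = -4) = -4 (attained at k = 2)
  C[2][0] = min over k of (A[2][0] + B[0][0] = 9 + 2 = 11, A[2][1] + B[1][0] = -5 + 10 = 5, A[2][2] + B[2][0] = -5 + -4 = -9) = -9 (attained at k = 2)
  C[2][1] = min over k of (A[2][0] + B[0][1] = 9 + 3 = 12, A[2][1] + B[1][1] = -5 + -3 = -8, A[2][2] + B[2][1] = -5 + 7 = 2) = -8 (attained at k = 1)
  C[2][2] = min over k of (A[2][0] + B[0][2] = 9 + -1 = 8, A[2][1] + B[1][2] = -5 + -4 = -9, A[2][2] + B[2][2] = -5 + 1 = -4) = -9 (attained at k = 1)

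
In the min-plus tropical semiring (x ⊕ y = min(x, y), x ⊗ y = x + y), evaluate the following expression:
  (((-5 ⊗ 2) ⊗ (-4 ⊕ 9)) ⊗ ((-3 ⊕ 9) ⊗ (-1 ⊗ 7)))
(((-5 ⊗ 2) ⊗ (-4 ⊕ 9)) ⊗ ((-3 ⊕ 9) ⊗ (-1 ⊗ 7))) = -4

Expand innermost to outermost. Recall ⊕ takes the minimum of its arguments and ⊗ takes their sum. Working out the expression (((-5 ⊗ 2) ⊗ (-4 ⊕ 9)) ⊗ ((-3 ⊕ 9) ⊗ (-1 ⊗ 7))) gives -4.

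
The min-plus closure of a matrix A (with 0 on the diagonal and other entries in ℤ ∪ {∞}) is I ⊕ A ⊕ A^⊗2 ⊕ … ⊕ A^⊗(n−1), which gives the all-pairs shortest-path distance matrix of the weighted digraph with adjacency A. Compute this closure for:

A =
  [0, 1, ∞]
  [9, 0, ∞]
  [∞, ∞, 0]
Closure =
  [0, 1, ∞]
  [9, 0, ∞]
  [∞, ∞, 0]

This is the Floyd-Warshall all-pairs shortest-path computation. For each intermediate vertex k = 0, 1, …, 2, update dist[i][j] ← min(dist[i][j], dist[i][k] + dist[k][j]). The final matrix gives, for each (i, j), the minimum total weight of any directed path from i to j (possibly empty when i = j).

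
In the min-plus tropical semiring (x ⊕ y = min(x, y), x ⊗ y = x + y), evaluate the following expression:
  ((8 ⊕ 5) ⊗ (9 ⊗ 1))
((8 ⊕ 5) ⊗ (9 ⊗ 1)) = 15

Expand innermost to outermost. Recall ⊕ takes the minimum of its arguments and ⊗ takes their sum. Working out the expression ((8 ⊕ 5) ⊗ (9 ⊗ 1)) gives 15.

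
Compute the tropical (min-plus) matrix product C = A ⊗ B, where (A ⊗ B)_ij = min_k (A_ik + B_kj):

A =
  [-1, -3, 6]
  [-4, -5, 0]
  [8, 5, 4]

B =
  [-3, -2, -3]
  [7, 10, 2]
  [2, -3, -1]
A ⊗ B =
  [-4, -3, -4]
  [-7, -6, -7]
  [5, 1, 3]

Apply the min-plus product entry-by-entry:
  C[0][0] = min over k of (A[0][0] + B[0][0] = -1 + -3 = -4, A[0][1] + B[1][0] = -3 + 7 = 4, A[0][2] + B[2][0] = 6 + 2 = 8) = -4 (attained at k = 0)
  C[0][1] = min over k of (A[0][0] + B[0][1] = -1 + -2 = -3, A[0][1] + B[1][1] = -3 + 10 = 7, A[0][2] + B[2][1] = 6 + -3 = 3) = -3 (attained at k = 0)
  C[0][2] = min over k of (A[0][0] + B[0][2] = -1 + -3 = -4, A[0][1] + B[1][2] = -3 + 2 = -1, A[0][2] + B[2][2] = 6 + -1 = 5) = -4 (attained at k = 0)
  C[1][0] = min over k of (A[1][0] + B[0][0] = -4 + -3 = -7, A[1][1] + B[1][0] = -5 + 7 = 2, A[1][2] + B[2][0] = 0 + 2 = 2) = -7 (attained at k = 0)
  C[1][1] = min over k of (A[1][0] + B[0][1] = -4 + -2 = -6, A[1][1] + B[1][1] = -5 + 10 = 5, A[1][2] + B[2][1] = 0 + -3 = -3) = -6 (attained at k = 0)
  C[1][2] = min over k of (A[1][0] + B[0][2] = -4 + -3 = -7, A[1][1] + B[1][2] = -5 + 2 = -3, A[1][2] + B[2][2] = 0 + -1 = -1) = -7 (attained at k = 0)
  C[2][0] = min over k of (A[2][0] + B[0][0] = 8 + -3 = 5, A[2][1] + B[1][0] = 5 + 7 = 12, A[2][2] + B[2][0] = 4 + 2 = 6) = 5 (attained at k = 0)
  C[2][1] = min over k of (A[2][0] + B[0][1] = 8 + -2 = 6, A[2][1] + B[1][1] = 5 + 10 = 15, A[2][2] + B[2][1] = 4 + -3 = 1) = 1 (attained at k = 2)
  C[2][2] = min over k of (A[2][0] + B[0][2] = 8 + -3 = 5, A[2][1] + B[1][2] = 5 + 2 = 7, A[2][2] + B[2][2] = 4 + -1 = 3) = 3 (attained at k = 2)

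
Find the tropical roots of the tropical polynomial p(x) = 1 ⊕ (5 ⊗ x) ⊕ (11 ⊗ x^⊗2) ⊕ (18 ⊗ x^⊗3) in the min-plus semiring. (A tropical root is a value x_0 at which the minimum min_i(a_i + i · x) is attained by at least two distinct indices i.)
Roots: {-7, -6, -4}

Each tropical root is a break point of the lower envelope of the lines y = a_i + i · x (there are 4 lines, with slopes 0, 1, ..., 3). Only the lines that attain the minimum somewhere contribute to roots; other lines are dominated. Here the surviving (envelope) indices are i = 3, i = 2, i = 1, i = 0.
Intersections between consecutive envelope lines give the roots: for adjacent envelope indices i < j the intersection is x = (a_i − a_j) / (j − i). Reading off the sorted break points: {-7, -6, -4}.
Verification: at each break x_0, at least two indices attain the minimum of min_i(a_i + i · x_0).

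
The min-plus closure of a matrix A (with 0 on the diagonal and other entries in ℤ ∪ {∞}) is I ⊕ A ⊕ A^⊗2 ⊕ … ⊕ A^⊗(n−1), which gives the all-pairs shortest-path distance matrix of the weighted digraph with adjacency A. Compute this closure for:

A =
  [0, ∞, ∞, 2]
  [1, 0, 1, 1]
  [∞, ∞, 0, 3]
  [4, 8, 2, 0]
Closure =
  [0, 10, 4, 2]
  [1, 0, 1, 1]
  [7, 11, 0, 3]
  [4, 8, 2, 0]

This is the Floyd-Warshall all-pairs shortest-path computation. For each intermediate vertex k = 0, 1, …, 3, update dist[i][j] ← min(dist[i][j], dist[i][k] + dist[k][j]). The final matrix gives, for each (i, j), the minimum total weight of any directed path from i to j (possibly empty when i = j).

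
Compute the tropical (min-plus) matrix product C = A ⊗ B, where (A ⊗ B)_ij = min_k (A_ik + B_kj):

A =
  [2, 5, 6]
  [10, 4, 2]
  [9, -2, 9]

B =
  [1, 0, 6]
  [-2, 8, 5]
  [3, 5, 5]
A ⊗ B =
  [3, 2, 8]
  [2, 7, 7]
  [-4, 6, 3]

Apply the min-plus product entry-by-entry:
  C[0][0] = min over k of (A[0][0] + B[0][0] = 2 + 1 = 3, A[0][1] + B[1][0] = 5 + -2 = 3, A[0][2] + B[2][0] = 6 + 3 = 9) = 3 (attained at k = 0)
  C[0][1] = min over k of (A[0][0] + B[0][1] = 2 + 0 = 2, A[0][1] + B[1][1] = 5 + 8 = 13, A[0][2] + B[2][1] = 6 + 5 = 11) = 2 (attained at k = 0)
  C[0][2] = min over k of (A[0][0] + B[0][2] = 2 + 6 = 8, A[0][1] + B[1][2] = 5 + 5 = 10, A[0][2] + B[2][2] = 6 + 5 = 11) = 8 (attained at k = 0)
  C[1][0] = min over k of (A[1][0] + B[0][0] = 10 + 1 = 11, A[1][1] + B[1][0] = 4 + -2 = 2, A[1][2] + B[2][0] = 2 + 3 = 5) = 2 (attained at k = 1)
  C[1][1] = min over k of (A[1][0] + B[0][1] = 10 + 0 = 10, A[1][1] + B[1][1] = 4 + 8 = 12, A[1][2] + B[2][1] = 2 + 5 = 7) = 7 (attained at k = 2)
  C[1][2] = min over k of (A[1][0] + B[0][2] = 10 + 6 = 16, A[1][1] + B[1][2] = 4 + 5 = 9, A[1][2] + B[2][2] = 2 + 5 = 7) = 7 (attained at k = 2)
  C[2][0] = min over k of (A[2][0] + B[0][0] = 9 + 1 = 10, A[2][1] + B[1][0] = -2 + -2 = -4, A[2][2] + B[2][0] = 9 + 3 = 12) = -4 (attained at k = 1)
  C[2][1] = min over k of (A[2][0] + B[0][1] = 9 + 0 = 9, A[2][1] + B[1][1] = -2 + 8 = 6, A[2][2] + B[2][1] = 9 + 5 = 14) = 6 (attained at k = 1)
  C[2][2] = min over k of (A[2][0] + B[0][2] = 9 + 6 = 15, A[2][1] + B[1][2] = -2 + 5 = 3, A[2][2] + B[2][2] = 9 + 5 = 14) = 3 (attained at k = 1)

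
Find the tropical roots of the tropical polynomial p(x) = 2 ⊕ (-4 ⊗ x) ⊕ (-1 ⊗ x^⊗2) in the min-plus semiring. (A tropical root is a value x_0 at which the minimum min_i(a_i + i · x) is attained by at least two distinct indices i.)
Roots: {-3, 6}

Each tropical root is a break point of the lower envelope of the lines y = a_i + i · x (there are 3 lines, with slopes 0, 1, ..., 2). Only the lines that attain the minimum somewhere contribute to roots; other lines are dominated. Here the surviving (envelope) indices are i = 2, i = 1, i = 0.
Intersections between consecutive envelope lines give the roots: for adjacent envelope indices i < j the intersection is x = (a_i − a_j) / (j − i). Reading off the sorted break points: {-3, 6}.
Verification: at each break x_0, at least two indices attain the minimum of min_i(a_i + i · x_0).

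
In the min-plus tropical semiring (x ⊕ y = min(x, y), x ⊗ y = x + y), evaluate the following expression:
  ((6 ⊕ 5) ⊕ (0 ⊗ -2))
((6 ⊕ 5) ⊕ (0 ⊗ -2)) = -2

Expand innermost to outermost. Recall ⊕ takes the minimum of its arguments and ⊗ takes their sum. Working out the expression ((6 ⊕ 5) ⊕ (0 ⊗ -2)) gives -2.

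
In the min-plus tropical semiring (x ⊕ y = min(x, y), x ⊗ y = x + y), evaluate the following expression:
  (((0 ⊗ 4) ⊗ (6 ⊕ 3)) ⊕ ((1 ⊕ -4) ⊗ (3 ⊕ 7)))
(((0 ⊗ 4) ⊗ (6 ⊕ 3)) ⊕ ((1 ⊕ -4) ⊗ (3 ⊕ 7))) = -1

Expand innermost to outermost. Recall ⊕ takes the minimum of its arguments and ⊗ takes their sum. Working out the expression (((0 ⊗ 4) ⊗ (6 ⊕ 3)) ⊕ ((1 ⊕ -4) ⊗ (3 ⊕ 7))) gives -1.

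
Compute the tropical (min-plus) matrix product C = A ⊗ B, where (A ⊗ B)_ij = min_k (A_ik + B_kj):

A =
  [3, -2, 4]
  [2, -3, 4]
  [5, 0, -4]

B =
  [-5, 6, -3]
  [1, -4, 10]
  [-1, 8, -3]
A ⊗ B =
  [-2, -6, 0]
  [-3, -7, -1]
  [-5, -4, -7]

Apply the min-plus product entry-by-entry:
  C[0][0] = min over k of (A[0][0] + B[0][0] = 3 + -5 = -2, A[0][1] + B[1][0] = -2 + 1 = -1, A[0][2] + B[2][0] = 4 + -1 = 3) = -2 (attained at k = 0)
  C[0][1] = min over k of (A[0][0] + B[0][1] = 3 + 6 = 9, A[0][1] + B[1][1] = -2 + -4 = -6, A[0][2] + B[2][1] = 4 + 8 = 12) = -6 (attained at k = 1)
  C[0][2] = min over k of (A[0][0] + B[0][2] = 3 + -3 = 0, A[0][1] + B[1][2] = -2 + 10 = 8, A[0][2] + B[2][2] = 4 + -3 = 1) = 0 (attained at k = 0)
  C[1][0] = min over k of (A[1][0] + B[0][0] = 2 + -5 = -3, A[1][1] + B[1][0] = -3 + 1 = -2, A[1][2] + B[2][0] = 4 + -1 = 3) = -3 (attained at k = 0)
  C[1][1] = min over k of (A[1][0] + B[0][1] = 2 + 6 = 8, A[1][1] + B[1][1] = -3 + -4 = -7, A[1][2] + B[2][1] = 4 + 8 = 12) = -7 (attained at k = 1)
  C[1][2] = min over k of (A[1][0] + B[0][2] = 2 + -3 = -1, A[1][1] + B[1][2] = -3 + 10 = 7, A[1][2] + B[2][2] = 4 + -3 = 1) = -1 (attained at k = 0)
  C[2][0] = min over k of (A[2][0] + B[0][0] = 5 + -5 = 0, A[2][1] + B[1][0] = 0 + 1 = 1, A[2][2] + B[2][0] = -4 + -1 = -5) = -5 (attained at k = 2)
  C[2][1] = min over k of (A[2][0] + B[0][1] = 5 + 6 = 11, A[2][1] + B[1][1] = 0 + -4 = -4, A[2][2] + B[2][1] = -4 + 8 = 4) = -4 (attained at k = 1)
  C[2][2] = min over k of (A[2][0] + B[0][2] = 5 + -3 = 2, A[2][1] + B[1][2] = 0 + 10 = 10, A[2][2] + B[2][2] = -4 + -3 = -7) = -7 (attained at k = 2)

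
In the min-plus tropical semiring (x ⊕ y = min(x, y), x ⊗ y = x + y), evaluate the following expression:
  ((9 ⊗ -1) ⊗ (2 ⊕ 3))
((9 ⊗ -1) ⊗ (2 ⊕ 3)) = 10

Expand innermost to outermost. Recall ⊕ takes the minimum of its arguments and ⊗ takes their sum. Working out the expression ((9 ⊗ -1) ⊗ (2 ⊕ 3)) gives 10.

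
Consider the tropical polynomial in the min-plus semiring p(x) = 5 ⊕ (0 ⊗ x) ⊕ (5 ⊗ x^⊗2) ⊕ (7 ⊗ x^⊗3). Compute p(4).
p(4) = 4

A tropical monomial a ⊗ x^⊗i evaluates to a + i · x. Evaluating each term at x = 4:
  Term 0 contributes 5 + 0 · 4 = 5
  Term 1 contributes 0 + 1 · 4 = 4
  Term 2 contributes 5 + 2 · 4 = 13
  Term 3 contributes 7 + 3 · 4 = 19
p(4) = ⊕ of these = min[5, 4, 13, 19] = 4.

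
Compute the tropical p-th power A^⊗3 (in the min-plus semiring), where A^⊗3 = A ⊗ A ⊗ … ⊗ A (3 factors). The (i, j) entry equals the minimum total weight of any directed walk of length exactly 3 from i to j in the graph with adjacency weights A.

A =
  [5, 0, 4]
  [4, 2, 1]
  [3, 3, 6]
A^⊗3 =
  [4, 4, 3]
  [6, 4, 5]
  [7, 5, 4]

Each entry (A^⊗3)_ij equals the minimum over all length-3 walks i = v_0 → v_1 → … → v_3 = j of Σ_t A[v_t][v_{t+1}]. For example, for (i, j) = (0, 2) we minimise over 9 possible intermediate vertex sequences; the minimum is 3, attained along the walk 0 → 1 → 1 → 2.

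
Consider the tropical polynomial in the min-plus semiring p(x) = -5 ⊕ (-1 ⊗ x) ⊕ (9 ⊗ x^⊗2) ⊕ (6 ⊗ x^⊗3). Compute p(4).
p(4) = -5

A tropical monomial a ⊗ x^⊗i evaluates to a + i · x. Evaluating each term at x = 4:
  Term 0 contributes -5 + 0 · 4 = -5
  Term 1 contributes -1 + 1 · 4 = 3
  Term 2 contributes 9 + 2 · 4 = 17
  Term 3 contributes 6 + 3 · 4 = 18
p(4) = ⊕ of these = min[-5, 3, 17, 18] = -5.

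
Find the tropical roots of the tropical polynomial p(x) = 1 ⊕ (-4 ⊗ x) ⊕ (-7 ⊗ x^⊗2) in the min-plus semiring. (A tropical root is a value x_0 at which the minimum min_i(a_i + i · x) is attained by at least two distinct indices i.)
Roots: {3, 5}

Each tropical root is a break point of the lower envelope of the lines y = a_i + i · x (there are 3 lines, with slopes 0, 1, ..., 2). Only the lines that attain the minimum somewhere contribute to roots; other lines are dominated. Here the surviving (envelope) indices are i = 2, i = 1, i = 0.
Intersections between consecutive envelope lines give the roots: for adjacent envelope indices i < j the intersection is x = (a_i − a_j) / (j − i). Reading off the sorted break points: {3, 5}.
Verification: at each break x_0, at least two indices attain the minimum of min_i(a_i + i · x_0).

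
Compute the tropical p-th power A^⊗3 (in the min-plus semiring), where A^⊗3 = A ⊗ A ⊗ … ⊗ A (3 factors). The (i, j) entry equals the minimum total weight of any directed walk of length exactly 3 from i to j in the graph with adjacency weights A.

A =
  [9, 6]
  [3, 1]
A^⊗3 =
  [10, 8]
  [5, 3]

Each entry (A^⊗3)_ij equals the minimum over all length-3 walks i = v_0 → v_1 → … → v_3 = j of Σ_t A[v_t][v_{t+1}]. For example, for (i, j) = (0, 1) we minimise over 4 possible intermediate vertex sequences; the minimum is 8, attained along the walk 0 → 1 → 1 → 1.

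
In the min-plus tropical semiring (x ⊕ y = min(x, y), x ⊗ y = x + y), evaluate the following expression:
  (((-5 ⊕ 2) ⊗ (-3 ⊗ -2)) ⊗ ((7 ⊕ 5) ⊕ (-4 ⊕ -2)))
(((-5 ⊕ 2) ⊗ (-3 ⊗ -2)) ⊗ ((7 ⊕ 5) ⊕ (-4 ⊕ -2))) = -14

Expand innermost to outermost. Recall ⊕ takes the minimum of its arguments and ⊗ takes their sum. Working out the expression (((-5 ⊕ 2) ⊗ (-3 ⊗ -2)) ⊗ ((7 ⊕ 5) ⊕ (-4 ⊕ -2))) gives -14.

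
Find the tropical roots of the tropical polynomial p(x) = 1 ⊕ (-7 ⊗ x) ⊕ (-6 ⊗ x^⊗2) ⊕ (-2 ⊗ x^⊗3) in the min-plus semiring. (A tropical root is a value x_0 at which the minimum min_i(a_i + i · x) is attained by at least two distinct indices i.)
Roots: {-4, -1, 8}

Each tropical root is a break point of the lower envelope of the lines y = a_i + i · x (there are 4 lines, with slopes 0, 1, ..., 3). Only the lines that attain the minimum somewhere contribute to roots; other lines are dominated. Here the surviving (envelope) indices are i = 3, i = 2, i = 1, i = 0.
Intersections between consecutive envelope lines give the roots: for adjacent envelope indices i < j the intersection is x = (a_i − a_j) / (j − i). Reading off the sorted break points: {-4, -1, 8}.
Verification: at each break x_0, at least two indices attain the minimum of min_i(a_i + i · x_0).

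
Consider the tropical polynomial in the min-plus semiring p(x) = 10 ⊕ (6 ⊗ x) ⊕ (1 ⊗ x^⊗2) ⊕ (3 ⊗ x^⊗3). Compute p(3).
p(3) = 7

A tropical monomial a ⊗ x^⊗i evaluates to a + i · x. Evaluating each term at x = 3:
  Term 0 contributes 10 + 0 · 3 = 10
  Term 1 contributes 6 + 1 · 3 = 9
  Term 2 contributes 1 + 2 · 3 = 7
  Term 3 contributes 3 + 3 · 3 = 12
p(3) = ⊕ of these = min[10, 9, 7, 12] = 7.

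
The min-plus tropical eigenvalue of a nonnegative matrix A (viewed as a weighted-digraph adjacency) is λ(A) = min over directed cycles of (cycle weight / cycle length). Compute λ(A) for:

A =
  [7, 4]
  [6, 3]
λ(A) = 3

Enumerate directed cycles and compute their means (weight / length). Sample:
  cycle 0 → 0: weight = 7, length = 1, mean = 7/1 ≈ 7.000
  cycle 1 → 1: weight = 3, length = 1, mean = 3/1 ≈ 3.000
  cycle 0 → 1 → 0: weight = 10, length = 2, mean = 10/2 ≈ 5.000
  cycle 1 → 0 → 1: weight = 10, length = 2, mean = 10/2 ≈ 5.000
Minimum mean = 3.000, attained e.g. along the cycle 1 → 1 with weight 3 and length 1. So λ(A) = 3/1 = 3.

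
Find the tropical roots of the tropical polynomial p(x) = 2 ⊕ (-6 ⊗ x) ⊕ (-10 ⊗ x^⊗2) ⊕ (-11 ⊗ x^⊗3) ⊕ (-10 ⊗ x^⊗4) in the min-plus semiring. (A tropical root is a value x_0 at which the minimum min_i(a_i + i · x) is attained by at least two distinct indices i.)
Roots: {-1, 1, 4, 8}

Each tropical root is a break point of the lower envelope of the lines y = a_i + i · x (there are 5 lines, with slopes 0, 1, ..., 4). Only the lines that attain the minimum somewhere contribute to roots; other lines are dominated. Here the surviving (envelope) indices are i = 4, i = 3, i = 2, i = 1, i = 0.
Intersections between consecutive envelope lines give the roots: for adjacent envelope indices i < j the intersection is x = (a_i − a_j) / (j − i). Reading off the sorted break points: {-1, 1, 4, 8}.
Verification: at each break x_0, at least two indices attain the minimum of min_i(a_i + i · x_0).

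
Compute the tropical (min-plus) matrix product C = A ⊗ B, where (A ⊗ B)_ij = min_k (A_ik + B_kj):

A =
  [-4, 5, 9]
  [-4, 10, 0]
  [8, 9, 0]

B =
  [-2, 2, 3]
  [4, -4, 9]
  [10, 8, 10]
A ⊗ B =
  [-6, -2, -1]
  [-6, -2, -1]
  [6, 5, 10]

Apply the min-plus product entry-by-entry:
  C[0][0] = min over k of (A[0][0] + B[0][0] = -4 + -2 = -6, A[0][1] + B[1][0] = 5 + 4 = 9, A[0][2] + B[2][0] = 9 + 10 = 19) = -6 (attained at k = 0)
  C[0][1] = min over k of (A[0][0] + B[0][1] = -4 + 2 = -2, A[0][1] + B[1][1] = 5 + -4 = 1, A[0][2] + B[2][1] = 9 + 8 = 17) = -2 (attained at k = 0)
  C[0][2] = min over k of (A[0][0] + B[0][2] = -4 + 3 = -1, A[0][1] + B[1][2] = 5 + 9 = 14, A[0][2] + B[2][2] = 9 + 10 = 19) = -1 (attained at k = 0)
  C[1][0] = min over k of (A[1][0] + B[0][0] = -4 + -2 = -6, A[1][1] + B[1][0] = 10 + 4 = 14, A[1][2] + B[2][0] = 0 + 10 = 10) = -6 (attained at k = 0)
  C[1][1] = min over k of (A[1][0] + B[0][1] = -4 + 2 = -2, A[1][1] + B[1][1] = 10 + -4 = 6, A[1][2] + B[2][1] = 0 + 8 = 8) = -2 (attained at k = 0)
  C[1][2] = min over k of (A[1][0] + B[0][2] = -4 + 3 = -1, A[1][1] + B[1][2] = 10 + 9 = 19, A[1][2] + B[2][2] = 0 + 10 = 10) = -1 (attained at k = 0)
  C[2][0] = min over k of (A[2][0] + B[0][0] = 8 + -2 = 6, A[2][1] + B[1][0] = 9 + 4 = 13, A[2][2] + B[2][0] = 0 + 10 = 10) = 6 (attained at k = 0)
  C[2][1] = min over k of (A[2][0] + B[0][1] = 8 + 2 = 10, A[2][1] + B[1][1] = 9 + -4 = 5, A[2][2] + B[2][1] = 0 + 8 = 8) = 5 (attained at k = 1)
  C[2][2] = min over k of (A[2][0] + B[0][2] = 8 + 3 = 11, A[2][1] + B[1][2] = 9 + 9 = 18, A[2][2] + B[2][2] = 0 + 10 = 10) = 10 (attained at k = 2)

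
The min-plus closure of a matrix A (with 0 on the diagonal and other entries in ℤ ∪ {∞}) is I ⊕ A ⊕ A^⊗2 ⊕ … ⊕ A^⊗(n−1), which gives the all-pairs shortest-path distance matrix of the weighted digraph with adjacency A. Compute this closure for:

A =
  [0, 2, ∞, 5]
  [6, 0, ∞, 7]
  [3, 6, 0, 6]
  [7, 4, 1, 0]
Closure =
  [0, 2, 6, 5]
  [6, 0, 8, 7]
  [3, 5, 0, 6]
  [4, 4, 1, 0]

This is the Floyd-Warshall all-pairs shortest-path computation. For each intermediate vertex k = 0, 1, …, 3, update dist[i][j] ← min(dist[i][j], dist[i][k] + dist[k][j]). The final matrix gives, for each (i, j), the minimum total weight of any directed path from i to j (possibly empty when i = j).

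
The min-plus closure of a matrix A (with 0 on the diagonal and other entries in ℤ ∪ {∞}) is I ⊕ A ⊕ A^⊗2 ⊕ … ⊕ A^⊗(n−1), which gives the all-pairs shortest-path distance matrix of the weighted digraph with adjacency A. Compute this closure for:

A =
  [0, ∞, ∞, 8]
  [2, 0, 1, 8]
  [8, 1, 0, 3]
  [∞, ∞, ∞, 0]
Closure =
  [0, ∞, ∞, 8]
  [2, 0, 1, 4]
  [3, 1, 0, 3]
  [∞, ∞, ∞, 0]

This is the Floyd-Warshall all-pairs shortest-path computation. For each intermediate vertex k = 0, 1, …, 3, update dist[i][j] ← min(dist[i][j], dist[i][k] + dist[k][j]). The final matrix gives, for each (i, j), the minimum total weight of any directed path from i to j (possibly empty when i = j).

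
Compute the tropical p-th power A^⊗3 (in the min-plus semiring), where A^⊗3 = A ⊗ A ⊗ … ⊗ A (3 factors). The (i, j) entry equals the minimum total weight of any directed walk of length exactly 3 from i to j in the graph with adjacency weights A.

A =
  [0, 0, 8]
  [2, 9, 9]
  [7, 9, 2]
A^⊗3 =
  [0, 0, 8]
  [2, 2, 10]
  [7, 7, 6]

Each entry (A^⊗3)_ij equals the minimum over all length-3 walks i = v_0 → v_1 → … → v_3 = j of Σ_t A[v_t][v_{t+1}]. For example, for (i, j) = (0, 2) we minimise over 9 possible intermediate vertex sequences; the minimum is 8, attained along the walk 0 → 0 → 0 → 2.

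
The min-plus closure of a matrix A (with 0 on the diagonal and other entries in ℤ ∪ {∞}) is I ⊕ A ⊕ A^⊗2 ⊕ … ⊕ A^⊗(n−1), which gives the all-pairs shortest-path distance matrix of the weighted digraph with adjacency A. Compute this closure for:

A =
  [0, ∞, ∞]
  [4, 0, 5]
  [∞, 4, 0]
Closure =
  [0, ∞, ∞]
  [4, 0, 5]
  [8, 4, 0]

This is the Floyd-Warshall all-pairs shortest-path computation. For each intermediate vertex k = 0, 1, …, 2, update dist[i][j] ← min(dist[i][j], dist[i][k] + dist[k][j]). The final matrix gives, for each (i, j), the minimum total weight of any directed path from i to j (possibly empty when i = j).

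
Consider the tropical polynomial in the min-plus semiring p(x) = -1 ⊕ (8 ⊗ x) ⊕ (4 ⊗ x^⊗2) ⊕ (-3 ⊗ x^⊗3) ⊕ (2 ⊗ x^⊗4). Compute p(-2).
p(-2) = -9

A tropical monomial a ⊗ x^⊗i evaluates to a + i · x. Evaluating each term at x = -2:
  Term 0 contributes -1 + 0 · -2 = -1
  Term 1 contributes 8 + 1 · -2 = 6
  Term 2 contributes 4 + 2 · -2 = 0
  Term 3 contributes -3 + 3 · -2 = -9
  Term 4 contributes 2 + 4 · -2 = -6
p(-2) = ⊕ of these = min[-1, 6, 0, -9, -6] = -9.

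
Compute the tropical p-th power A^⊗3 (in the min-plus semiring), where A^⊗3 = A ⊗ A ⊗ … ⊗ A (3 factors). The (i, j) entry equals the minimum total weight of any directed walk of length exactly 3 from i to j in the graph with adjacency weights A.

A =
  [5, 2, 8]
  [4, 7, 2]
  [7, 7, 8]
A^⊗3 =
  [11, 8, 9]
  [10, 11, 8]
  [13, 13, 11]

Each entry (A^⊗3)_ij equals the minimum over all length-3 walks i = v_0 → v_1 → … → v_3 = j of Σ_t A[v_t][v_{t+1}]. For example, for (i, j) = (0, 2) we minimise over 9 possible intermediate vertex sequences; the minimum is 9, attained along the walk 0 → 0 → 1 → 2.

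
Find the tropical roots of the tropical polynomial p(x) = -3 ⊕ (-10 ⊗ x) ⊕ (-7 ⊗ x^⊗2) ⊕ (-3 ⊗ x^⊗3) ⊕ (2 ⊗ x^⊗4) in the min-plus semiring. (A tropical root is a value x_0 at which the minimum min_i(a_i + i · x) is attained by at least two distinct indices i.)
Roots: {-5, -4, -3, 7}

Each tropical root is a break point of the lower envelope of the lines y = a_i + i · x (there are 5 lines, with slopes 0, 1, ..., 4). Only the lines that attain the minimum somewhere contribute to roots; other lines are dominated. Here the surviving (envelope) indices are i = 4, i = 3, i = 2, i = 1, i = 0.
Intersections between consecutive envelope lines give the roots: for adjacent envelope indices i < j the intersection is x = (a_i − a_j) / (j − i). Reading off the sorted break points: {-5, -4, -3, 7}.
Verification: at each break x_0, at least two indices attain the minimum of min_i(a_i + i · x_0).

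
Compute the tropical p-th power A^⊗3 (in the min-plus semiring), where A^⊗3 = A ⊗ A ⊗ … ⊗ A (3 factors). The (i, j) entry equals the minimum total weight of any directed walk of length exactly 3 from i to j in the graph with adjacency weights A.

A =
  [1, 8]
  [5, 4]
A^⊗3 =
  [3, 10]
  [7, 12]

Each entry (A^⊗3)_ij equals the minimum over all length-3 walks i = v_0 → v_1 → … → v_3 = j of Σ_t A[v_t][v_{t+1}]. For example, for (i, j) = (0, 1) we minimise over 4 possible intermediate vertex sequences; the minimum is 10, attained along the walk 0 → 0 → 0 → 1.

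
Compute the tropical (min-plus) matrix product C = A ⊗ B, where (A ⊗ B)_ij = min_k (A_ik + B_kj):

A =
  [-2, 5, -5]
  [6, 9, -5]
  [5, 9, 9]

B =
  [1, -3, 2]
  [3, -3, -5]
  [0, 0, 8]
A ⊗ B =
  [-5, -5, 0]
  [-5, -5, 3]
  [6, 2, 4]

Apply the min-plus product entry-by-entry:
  C[0][0] = min over k of (A[0][0] + B[0][0] = -2 + 1 = -1, A[0][1] + B[1][0] = 5 + 3 = 8, A[0][2] + B[2][0] = -5 + 0 = -5) = -5 (attained at k = 2)
  C[0][1] = min over k of (A[0][0] + B[0][1] = -2 + -3 = -5, A[0][1] + B[1][1] = 5 + -3 = 2, A[0][2] + B[2][1] = -5 + 0 = -5) = -5 (attained at k = 0)
  C[0][2] = min over k of (A[0][0] + B[0][2] = -2 + 2 = 0, A[0][1] + B[1][2] = 5 + -5 = 0, A[0][2] + B[2][2] = -5 + 8 = 3) = 0 (attained at k = 0)
  C[1][0] = min over k of (A[1][0] + B[0][0] = 6 + 1 = 7, A[1][1] + B[1][0] = 9 + 3 = 12, A[1][2] + B[2][0] = -5 + 0 = -5) = -5 (attained at k = 2)
  C[1][1] = min over k of (A[1][0] + B[0][1] = 6 + -3 = 3, A[1][1] + B[1][1] = 9 + -3 = 6, A[1][2] + B[2][1] = -5 + 0 = -5) = -5 (attained at k = 2)
  C[1][2] = min over k of (A[1][0] + B[0][2] = 6 + 2 = 8, A[1][1] + B[1][2] = 9 + -5 = 4, A[1][2] + B[2][2] = -5 + 8 = 3) = 3 (attained at k = 2)
  C[2][0] = min over k of (A[2][0] + B[0][0] = 5 + 1 = 6, A[2][1] + B[1][0] = 9 + 3 = 12, A[2][2] + B[2][0] = 9 + 0 = 9) = 6 (attained at k = 0)
  C[2][1] = min over k of (A[2][0] + B[0][1] = 5 + -3 = 2, A[2][1] + B[1][1] = 9 + -3 = 6, A[2][2] + B[2][1] = 9 + 0 = 9) = 2 (attained at k = 0)
  C[2][2] = min over k of (A[2][0] + B[0][2] = 5 + 2 = 7, A[2][1] + B[1][2] = 9 + -5 = 4, A[2][2] + B[2][2] = 9 + 8 = 17) = 4 (attained at k = 1)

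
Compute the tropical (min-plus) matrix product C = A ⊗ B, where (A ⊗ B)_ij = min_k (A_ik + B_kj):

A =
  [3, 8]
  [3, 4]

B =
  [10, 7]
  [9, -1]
A ⊗ B =
  [13, 7]
  [13, 3]

Apply the min-plus product entry-by-entry:
  C[0][0] = min over k of (A[0][0] + B[0][0] = 3 + 10 = 13, A[0][1] + B[1][0] = 8 + 9 = 17) = 13 (attained at k = 0)
  C[0][1] = min over k of (A[0][0] + B[0][1] = 3 + 7 = 10, A[0][1] + B[1][1] = 8 + -1 = 7) = 7 (attained at k = 1)
  C[1][0] = min over k of (A[1][0] + B[0][0] = 3 + 10 = 13, A[1][1] + B[1][0] = 4 + 9 = 13) = 13 (attained at k = 0)
  C[1][1] = min over k of (A[1][0] + B[0][1] = 3 + 7 = 10, A[1][1] + B[1][1] = 4 + -1 = 3) = 3 (attained at k = 1)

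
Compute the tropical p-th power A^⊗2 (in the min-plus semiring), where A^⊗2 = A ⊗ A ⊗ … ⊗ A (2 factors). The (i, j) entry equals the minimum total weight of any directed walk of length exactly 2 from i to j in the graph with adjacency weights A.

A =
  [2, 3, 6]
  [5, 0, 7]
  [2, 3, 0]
A^⊗2 =
  [4, 3, 6]
  [5, 0, 7]
  [2, 3, 0]

Each entry (A^⊗2)_ij equals the minimum over all length-2 walks i = v_0 → v_1 → … → v_2 = j of Σ_t A[v_t][v_{t+1}]. For example, for (i, j) = (0, 2) we minimise over 3 possible intermediate vertex sequences; the minimum is 6, attained along the walk 0 → 2 → 2.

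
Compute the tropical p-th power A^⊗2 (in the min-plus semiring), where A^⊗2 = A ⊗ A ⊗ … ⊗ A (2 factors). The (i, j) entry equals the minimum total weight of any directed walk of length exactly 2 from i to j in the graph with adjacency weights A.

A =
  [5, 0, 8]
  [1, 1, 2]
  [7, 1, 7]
A^⊗2 =
  [1, 1, 2]
  [2, 1, 3]
  [2, 2, 3]

Each entry (A^⊗2)_ij equals the minimum over all length-2 walks i = v_0 → v_1 → … → v_2 = j of Σ_t A[v_t][v_{t+1}]. For example, for (i, j) = (0, 2) we minimise over 3 possible intermediate vertex sequences; the minimum is 2, attained along the walk 0 → 1 → 2.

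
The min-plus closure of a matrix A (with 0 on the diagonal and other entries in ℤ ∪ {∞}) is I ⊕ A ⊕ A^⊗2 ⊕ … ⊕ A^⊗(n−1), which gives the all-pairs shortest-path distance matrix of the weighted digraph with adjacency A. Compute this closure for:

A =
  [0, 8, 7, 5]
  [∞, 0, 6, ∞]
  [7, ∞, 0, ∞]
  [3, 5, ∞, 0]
Closure =
  [0, 8, 7, 5]
  [13, 0, 6, 18]
  [7, 15, 0, 12]
  [3, 5, 10, 0]

This is the Floyd-Warshall all-pairs shortest-path computation. For each intermediate vertex k = 0, 1, …, 3, update dist[i][j] ← min(dist[i][j], dist[i][k] + dist[k][j]). The final matrix gives, for each (i, j), the minimum total weight of any directed path from i to j (possibly empty when i = j).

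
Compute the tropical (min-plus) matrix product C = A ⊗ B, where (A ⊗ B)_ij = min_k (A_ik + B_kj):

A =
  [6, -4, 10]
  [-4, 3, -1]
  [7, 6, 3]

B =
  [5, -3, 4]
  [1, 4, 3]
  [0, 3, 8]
A ⊗ B =
  [-3, 0, -1]
  [-1, -7, 0]
  [3, 4, 9]

Apply the min-plus product entry-by-entry:
  C[0][0] = min over k of (A[0][0] + B[0][0] = 6 + 5 = 11, A[0][1] + B[1][0] = -4 + 1 = -3, A[0][2] + B[2][0] = 10 + 0 = 10) = -3 (attained at k = 1)
  C[0][1] = min over k of (A[0][0] + B[0][1] = 6 + -3 = 3, A[0][1] + B[1][1] = -4 + 4 = 0, A[0][2] + B[2][1] = 10 + 3 = 13) = 0 (attained at k = 1)
  C[0][2] = min over k of (A[0][0] + B[0][2] = 6 + 4 = 10, A[0][1] + B[1][2] = -4 + 3 = -1, A[0][2] + B[2][2] = 10 + 8 = 18) = -1 (attained at k = 1)
  C[1][0] = min over k of (A[1][0] + B[0][0] = -4 + 5 = 1, A[1][1] + B[1][0] = 3 + 1 = 4, A[1][2] + B[2][0] = -1 + 0 = -1) = -1 (attained at k = 2)
  C[1][1] = min over k of (A[1][0] + B[0][1] = -4 + -3 = -7, A[1][1] + B[1][1] = 3 + 4 = 7, A[1][2] + B[2][1] = -1 + 3 = 2) = -7 (attained at k = 0)
  C[1][2] = min over k of (A[1][0] + B[0][2] = -4 + 4 = 0, A[1][1] + B[1][2] = 3 + 3 = 6, A[1][2] + B[2][2] = -1 + 8 = 7) = 0 (attained at k = 0)
  C[2][0] = min over k of (A[2][0] + B[0][0] = 7 + 5 = 12, A[2][1] + B[1][0] = 6 + 1 = 7, A[2][2] + B[2][0] = 3 + 0 = 3) = 3 (attained at k = 2)
  C[2][1] = min over k of (A[2][0] + B[0][1] = 7 + -3 = 4, A[2][1] + B[1][1] = 6 + 4 = 10, A[2][2] + B[2][1] = 3 + 3 = 6) = 4 (attained at k = 0)
  C[2][2] = min over k of (A[2][0] + B[0][2] = 7 + 4 = 11, A[2][1] + B[1][2] = 6 + 3 = 9, A[2][2] + B[2][2] = 3 + 8 = 11) = 9 (attained at k = 1)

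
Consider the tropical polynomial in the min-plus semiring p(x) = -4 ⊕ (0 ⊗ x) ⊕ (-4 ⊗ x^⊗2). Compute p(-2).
p(-2) = -8

A tropical monomial a ⊗ x^⊗i evaluates to a + i · x. Evaluating each term at x = -2:
  Term 0 contributes -4 + 0 · -2 = -4
  Term 1 contributes 0 + 1 · -2 = -2
  Term 2 contributes -4 + 2 · -2 = -8
p(-2) = ⊕ of these = min[-4, -2, -8] = -8.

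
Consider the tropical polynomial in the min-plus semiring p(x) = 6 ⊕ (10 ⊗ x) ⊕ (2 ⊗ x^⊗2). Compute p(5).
p(5) = 6

A tropical monomial a ⊗ x^⊗i evaluates to a + i · x. Evaluating each term at x = 5:
  Term 0 contributes 6 + 0 · 5 = 6
  Term 1 contributes 10 + 1 · 5 = 15
  Term 2 contributes 2 + 2 · 5 = 12
p(5) = ⊕ of these = min[6, 15, 12] = 6.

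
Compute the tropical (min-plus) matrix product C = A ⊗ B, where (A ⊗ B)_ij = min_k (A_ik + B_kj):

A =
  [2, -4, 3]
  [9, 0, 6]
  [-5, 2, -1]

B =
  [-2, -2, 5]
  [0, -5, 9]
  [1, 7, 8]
A ⊗ B =
  [-4, -9, 5]
  [0, -5, 9]
  [-7, -7, 0]

Apply the min-plus product entry-by-entry:
  C[0][0] = min over k of (A[0][0] + B[0][0] = 2 + -2 = 0, A[0][1] + B[1][0] = -4 + 0 = -4, A[0][2] + B[2][0] = 3 + 1 = 4) = -4 (attained at k = 1)
  C[0][1] = min over k of (A[0][0] + B[0][1] = 2 + -2 = 0, A[0][1] + B[1][1] = -4 + -5 = -9, A[0][2] + B[2][1] = 3 + 7 = 10) = -9 (attained at k = 1)
  C[0][2] = min over k of (A[0][0] + B[0][2] = 2 + 5 = 7, A[0][1] + B[1][2] = -4 + 9 = 5, A[0][2] + B[2][2] = 3 + 8 = 11) = 5 (attained at k = 1)
  C[1][0] = min over k of (A[1][0] + B[0][0] = 9 + -2 = 7, A[1][1] + B[1][0] = 0 + 0 = 0, A[1][2] + B[2][0] = 6 + 1 = 7) = 0 (attained at k = 1)
  C[1][1] = min over k of (A[1][0] + B[0][1] = 9 + -2 = 7, A[1][1] + B[1][1] = 0 + -5 = -5, A[1][2] + B[2][1] = 6 + 7 = 13) = -5 (attained at k = 1)
  C[1][2] = min over k of (A[1][0] + B[0][2] = 9 + 5 = 14, A[1][1] + B[1][2] = 0 + 9 = 9, A[1][2] + B[2][2] = 6 + 8 = 14) = 9 (attained at k = 1)
  C[2][0] = min over k of (A[2][0] + B[0][0] = -5 + -2 = -7, A[2][1] + B[1][0] = 2 + 0 = 2, A[2][2] + B[2][0] = -1 + 1 = 0) = -7 (attained at k = 0)
  C[2][1] = min over k of (A[2][0] + B[0][1] = -5 + -2 = -7, A[2][1] + B[1][1] = 2 + -5 = -3, A[2][2] + B[2][1] = -1 + 7 = 6) = -7 (attained at k = 0)
  C[2][2] = min over k of (A[2][0] + B[0][2] = -5 + 5 = 0, A[2][1] + B[1][2] = 2 + 9 = 11, A[2][2] + B[2][2] = -1 + 8 = 7) = 0 (attained at k = 0)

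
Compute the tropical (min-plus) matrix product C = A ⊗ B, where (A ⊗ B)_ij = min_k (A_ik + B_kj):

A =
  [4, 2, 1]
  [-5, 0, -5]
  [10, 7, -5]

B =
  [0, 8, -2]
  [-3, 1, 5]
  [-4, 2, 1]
A ⊗ B =
  [-3, 3, 2]
  [-9, -3, -7]
  [-9, -3, -4]

Apply the min-plus product entry-by-entry:
  C[0][0] = min over k of (A[0][0] + B[0][0] = 4 + 0 = 4, A[0][1] + B[1][0] = 2 + -3 = -1, A[0][2] + B[2][0] = 1 + -4 = -3) = -3 (attained at k = 2)
  C[0][1] = min over k of (A[0][0] + B[0][1] = 4 + 8 = 12, A[0][1] + B[1][1] = 2 + 1 = 3, A[0][2] + B[2][1] = 1 + 2 = 3) = 3 (attained at k = 1)
  C[0][2] = min over k of (A[0][0] + B[0][2] = 4 + -2 = 2, A[0][1] + B[1][2] = 2 + 5 = 7, A[0][2] + B[2][2] = 1 + 1 = 2) = 2 (attained at k = 0)
  C[1][0] = min over k of (A[1][0] + B[0][0] = -5 + 0 = -5, A[1][1] + B[1][0] = 0 + -3 = -3, A[1][2] + B[2][0] = -5 + -4 = -9) = -9 (attained at k = 2)
  C[1][1] = min over k of (A[1][0] + B[0][1] = -5 + 8 = 3, A[1][1] + B[1][1] = 0 + 1 = 1, A[1][2] + B[2][1] = -5 + 2 = -3) = -3 (attained at k = 2)
  C[1][2] = min over k of (A[1][0] + B[0][2] = -5 + -2 = -7, A[1][1] + B[1][2] = 0 + 5 = 5, A[1][2] + B[2][2] = -5 + 1 = -4) = -7 (attained at k = 0)
  C[2][0] = min over k of (A[2][0] + B[0][0] = 10 + 0 = 10, A[2][1] + B[1][0] = 7 + -3 = 4, A[2][2] + B[2][0] = -5 + -4 = -9) = -9 (attained at k = 2)
  C[2][1] = min over k of (A[2][0] + B[0][1] = 10 + 8 = 18, A[2][1] + B[1][1] = 7 + 1 = 8, A[2][2] + B[2][1] = -5 + 2 = -3) = -3 (attained at k = 2)
  C[2][2] = min over k of (A[2][0] + B[0][2] = 10 + -2 = 8, A[2][1] + B[1][2] = 7 + 5 = 12, A[2][2] + B[2][2] = -5 + 1 = -4) = -4 (attained at k = 2)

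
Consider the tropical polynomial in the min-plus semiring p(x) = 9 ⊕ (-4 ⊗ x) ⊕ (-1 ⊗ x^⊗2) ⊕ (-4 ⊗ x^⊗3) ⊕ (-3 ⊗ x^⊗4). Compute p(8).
p(8) = 4

A tropical monomial a ⊗ x^⊗i evaluates to a + i · x. Evaluating each term at x = 8:
  Term 0 contributes 9 + 0 · 8 = 9
  Term 1 contributes -4 + 1 · 8 = 4
  Term 2 contributes -1 + 2 · 8 = 15
  Term 3 contributes -4 + 3 · 8 = 20
  Term 4 contributes -3 + 4 · 8 = 29
p(8) = ⊕ of these = min[9, 4, 15, 20, 29] = 4.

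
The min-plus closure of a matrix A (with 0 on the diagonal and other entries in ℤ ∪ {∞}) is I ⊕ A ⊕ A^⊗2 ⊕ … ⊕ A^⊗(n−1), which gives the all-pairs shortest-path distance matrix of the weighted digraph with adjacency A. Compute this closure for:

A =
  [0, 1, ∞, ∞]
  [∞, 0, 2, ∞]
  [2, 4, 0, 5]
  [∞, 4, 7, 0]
Closure =
  [0, 1, 3, 8]
  [4, 0, 2, 7]
  [2, 3, 0, 5]
  [8, 4, 6, 0]

This is the Floyd-Warshall all-pairs shortest-path computation. For each intermediate vertex k = 0, 1, …, 3, update dist[i][j] ← min(dist[i][j], dist[i][k] + dist[k][j]). The final matrix gives, for each (i, j), the minimum total weight of any directed path from i to j (possibly empty when i = j).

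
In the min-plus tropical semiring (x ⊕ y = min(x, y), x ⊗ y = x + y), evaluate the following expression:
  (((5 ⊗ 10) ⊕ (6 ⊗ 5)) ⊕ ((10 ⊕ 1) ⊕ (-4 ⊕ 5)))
(((5 ⊗ 10) ⊕ (6 ⊗ 5)) ⊕ ((10 ⊕ 1) ⊕ (-4 ⊕ 5))) = -4

Expand innermost to outermost. Recall ⊕ takes the minimum of its arguments and ⊗ takes their sum. Working out the expression (((5 ⊗ 10) ⊕ (6 ⊗ 5)) ⊕ ((10 ⊕ 1) ⊕ (-4 ⊕ 5))) gives -4.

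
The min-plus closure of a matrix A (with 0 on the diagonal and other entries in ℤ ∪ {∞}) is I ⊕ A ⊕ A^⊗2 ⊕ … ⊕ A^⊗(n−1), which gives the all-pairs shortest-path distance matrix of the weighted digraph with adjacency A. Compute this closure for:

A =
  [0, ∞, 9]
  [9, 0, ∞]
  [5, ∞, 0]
Closure =
  [0, ∞, 9]
  [9, 0, 18]
  [5, ∞, 0]

This is the Floyd-Warshall all-pairs shortest-path computation. For each intermediate vertex k = 0, 1, …, 2, update dist[i][j] ← min(dist[i][j], dist[i][k] + dist[k][j]). The final matrix gives, for each (i, j), the minimum total weight of any directed path from i to j (possibly empty when i = j).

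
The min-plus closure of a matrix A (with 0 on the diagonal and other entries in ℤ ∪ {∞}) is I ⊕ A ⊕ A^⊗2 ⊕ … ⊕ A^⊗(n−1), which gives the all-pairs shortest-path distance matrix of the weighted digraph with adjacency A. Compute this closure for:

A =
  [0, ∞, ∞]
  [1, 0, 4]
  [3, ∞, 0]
Closure =
  [0, ∞, ∞]
  [1, 0, 4]
  [3, ∞, 0]

This is the Floyd-Warshall all-pairs shortest-path computation. For each intermediate vertex k = 0, 1, …, 2, update dist[i][j] ← min(dist[i][j], dist[i][k] + dist[k][j]). The final matrix gives, for each (i, j), the minimum total weight of any directed path from i to j (possibly empty when i = j).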